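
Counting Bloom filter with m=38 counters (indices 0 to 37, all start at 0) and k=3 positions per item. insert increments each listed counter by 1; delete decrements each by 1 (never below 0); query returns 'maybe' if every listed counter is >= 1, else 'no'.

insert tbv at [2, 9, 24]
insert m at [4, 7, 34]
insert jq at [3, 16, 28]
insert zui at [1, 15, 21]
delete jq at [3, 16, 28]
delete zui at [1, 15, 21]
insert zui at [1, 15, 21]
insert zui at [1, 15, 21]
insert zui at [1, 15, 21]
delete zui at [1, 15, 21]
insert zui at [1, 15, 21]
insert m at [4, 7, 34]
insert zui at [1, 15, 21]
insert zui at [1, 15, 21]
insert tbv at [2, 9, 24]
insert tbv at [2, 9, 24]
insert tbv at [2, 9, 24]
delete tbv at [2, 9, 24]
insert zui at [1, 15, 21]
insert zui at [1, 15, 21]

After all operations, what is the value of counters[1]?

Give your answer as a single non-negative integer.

Answer: 7

Derivation:
Step 1: insert tbv at [2, 9, 24] -> counters=[0,0,1,0,0,0,0,0,0,1,0,0,0,0,0,0,0,0,0,0,0,0,0,0,1,0,0,0,0,0,0,0,0,0,0,0,0,0]
Step 2: insert m at [4, 7, 34] -> counters=[0,0,1,0,1,0,0,1,0,1,0,0,0,0,0,0,0,0,0,0,0,0,0,0,1,0,0,0,0,0,0,0,0,0,1,0,0,0]
Step 3: insert jq at [3, 16, 28] -> counters=[0,0,1,1,1,0,0,1,0,1,0,0,0,0,0,0,1,0,0,0,0,0,0,0,1,0,0,0,1,0,0,0,0,0,1,0,0,0]
Step 4: insert zui at [1, 15, 21] -> counters=[0,1,1,1,1,0,0,1,0,1,0,0,0,0,0,1,1,0,0,0,0,1,0,0,1,0,0,0,1,0,0,0,0,0,1,0,0,0]
Step 5: delete jq at [3, 16, 28] -> counters=[0,1,1,0,1,0,0,1,0,1,0,0,0,0,0,1,0,0,0,0,0,1,0,0,1,0,0,0,0,0,0,0,0,0,1,0,0,0]
Step 6: delete zui at [1, 15, 21] -> counters=[0,0,1,0,1,0,0,1,0,1,0,0,0,0,0,0,0,0,0,0,0,0,0,0,1,0,0,0,0,0,0,0,0,0,1,0,0,0]
Step 7: insert zui at [1, 15, 21] -> counters=[0,1,1,0,1,0,0,1,0,1,0,0,0,0,0,1,0,0,0,0,0,1,0,0,1,0,0,0,0,0,0,0,0,0,1,0,0,0]
Step 8: insert zui at [1, 15, 21] -> counters=[0,2,1,0,1,0,0,1,0,1,0,0,0,0,0,2,0,0,0,0,0,2,0,0,1,0,0,0,0,0,0,0,0,0,1,0,0,0]
Step 9: insert zui at [1, 15, 21] -> counters=[0,3,1,0,1,0,0,1,0,1,0,0,0,0,0,3,0,0,0,0,0,3,0,0,1,0,0,0,0,0,0,0,0,0,1,0,0,0]
Step 10: delete zui at [1, 15, 21] -> counters=[0,2,1,0,1,0,0,1,0,1,0,0,0,0,0,2,0,0,0,0,0,2,0,0,1,0,0,0,0,0,0,0,0,0,1,0,0,0]
Step 11: insert zui at [1, 15, 21] -> counters=[0,3,1,0,1,0,0,1,0,1,0,0,0,0,0,3,0,0,0,0,0,3,0,0,1,0,0,0,0,0,0,0,0,0,1,0,0,0]
Step 12: insert m at [4, 7, 34] -> counters=[0,3,1,0,2,0,0,2,0,1,0,0,0,0,0,3,0,0,0,0,0,3,0,0,1,0,0,0,0,0,0,0,0,0,2,0,0,0]
Step 13: insert zui at [1, 15, 21] -> counters=[0,4,1,0,2,0,0,2,0,1,0,0,0,0,0,4,0,0,0,0,0,4,0,0,1,0,0,0,0,0,0,0,0,0,2,0,0,0]
Step 14: insert zui at [1, 15, 21] -> counters=[0,5,1,0,2,0,0,2,0,1,0,0,0,0,0,5,0,0,0,0,0,5,0,0,1,0,0,0,0,0,0,0,0,0,2,0,0,0]
Step 15: insert tbv at [2, 9, 24] -> counters=[0,5,2,0,2,0,0,2,0,2,0,0,0,0,0,5,0,0,0,0,0,5,0,0,2,0,0,0,0,0,0,0,0,0,2,0,0,0]
Step 16: insert tbv at [2, 9, 24] -> counters=[0,5,3,0,2,0,0,2,0,3,0,0,0,0,0,5,0,0,0,0,0,5,0,0,3,0,0,0,0,0,0,0,0,0,2,0,0,0]
Step 17: insert tbv at [2, 9, 24] -> counters=[0,5,4,0,2,0,0,2,0,4,0,0,0,0,0,5,0,0,0,0,0,5,0,0,4,0,0,0,0,0,0,0,0,0,2,0,0,0]
Step 18: delete tbv at [2, 9, 24] -> counters=[0,5,3,0,2,0,0,2,0,3,0,0,0,0,0,5,0,0,0,0,0,5,0,0,3,0,0,0,0,0,0,0,0,0,2,0,0,0]
Step 19: insert zui at [1, 15, 21] -> counters=[0,6,3,0,2,0,0,2,0,3,0,0,0,0,0,6,0,0,0,0,0,6,0,0,3,0,0,0,0,0,0,0,0,0,2,0,0,0]
Step 20: insert zui at [1, 15, 21] -> counters=[0,7,3,0,2,0,0,2,0,3,0,0,0,0,0,7,0,0,0,0,0,7,0,0,3,0,0,0,0,0,0,0,0,0,2,0,0,0]
Final counters=[0,7,3,0,2,0,0,2,0,3,0,0,0,0,0,7,0,0,0,0,0,7,0,0,3,0,0,0,0,0,0,0,0,0,2,0,0,0] -> counters[1]=7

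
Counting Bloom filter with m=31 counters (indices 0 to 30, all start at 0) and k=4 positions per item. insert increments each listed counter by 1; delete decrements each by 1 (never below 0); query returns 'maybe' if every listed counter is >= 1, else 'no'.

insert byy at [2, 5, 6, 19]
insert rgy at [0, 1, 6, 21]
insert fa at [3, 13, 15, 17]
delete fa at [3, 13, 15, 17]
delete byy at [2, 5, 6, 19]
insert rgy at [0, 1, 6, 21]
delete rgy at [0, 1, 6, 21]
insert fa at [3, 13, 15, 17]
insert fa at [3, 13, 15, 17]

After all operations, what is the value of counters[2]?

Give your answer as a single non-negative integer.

Answer: 0

Derivation:
Step 1: insert byy at [2, 5, 6, 19] -> counters=[0,0,1,0,0,1,1,0,0,0,0,0,0,0,0,0,0,0,0,1,0,0,0,0,0,0,0,0,0,0,0]
Step 2: insert rgy at [0, 1, 6, 21] -> counters=[1,1,1,0,0,1,2,0,0,0,0,0,0,0,0,0,0,0,0,1,0,1,0,0,0,0,0,0,0,0,0]
Step 3: insert fa at [3, 13, 15, 17] -> counters=[1,1,1,1,0,1,2,0,0,0,0,0,0,1,0,1,0,1,0,1,0,1,0,0,0,0,0,0,0,0,0]
Step 4: delete fa at [3, 13, 15, 17] -> counters=[1,1,1,0,0,1,2,0,0,0,0,0,0,0,0,0,0,0,0,1,0,1,0,0,0,0,0,0,0,0,0]
Step 5: delete byy at [2, 5, 6, 19] -> counters=[1,1,0,0,0,0,1,0,0,0,0,0,0,0,0,0,0,0,0,0,0,1,0,0,0,0,0,0,0,0,0]
Step 6: insert rgy at [0, 1, 6, 21] -> counters=[2,2,0,0,0,0,2,0,0,0,0,0,0,0,0,0,0,0,0,0,0,2,0,0,0,0,0,0,0,0,0]
Step 7: delete rgy at [0, 1, 6, 21] -> counters=[1,1,0,0,0,0,1,0,0,0,0,0,0,0,0,0,0,0,0,0,0,1,0,0,0,0,0,0,0,0,0]
Step 8: insert fa at [3, 13, 15, 17] -> counters=[1,1,0,1,0,0,1,0,0,0,0,0,0,1,0,1,0,1,0,0,0,1,0,0,0,0,0,0,0,0,0]
Step 9: insert fa at [3, 13, 15, 17] -> counters=[1,1,0,2,0,0,1,0,0,0,0,0,0,2,0,2,0,2,0,0,0,1,0,0,0,0,0,0,0,0,0]
Final counters=[1,1,0,2,0,0,1,0,0,0,0,0,0,2,0,2,0,2,0,0,0,1,0,0,0,0,0,0,0,0,0] -> counters[2]=0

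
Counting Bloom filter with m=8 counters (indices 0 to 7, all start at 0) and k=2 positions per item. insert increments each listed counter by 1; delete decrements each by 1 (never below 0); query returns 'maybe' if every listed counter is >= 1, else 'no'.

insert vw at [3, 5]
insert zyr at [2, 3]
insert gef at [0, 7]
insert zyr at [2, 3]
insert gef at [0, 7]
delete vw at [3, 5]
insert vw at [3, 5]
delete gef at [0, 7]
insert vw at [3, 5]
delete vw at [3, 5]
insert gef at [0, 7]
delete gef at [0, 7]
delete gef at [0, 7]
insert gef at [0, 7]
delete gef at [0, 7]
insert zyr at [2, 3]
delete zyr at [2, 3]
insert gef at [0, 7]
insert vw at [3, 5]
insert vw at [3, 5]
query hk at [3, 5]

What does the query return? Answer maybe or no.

Answer: maybe

Derivation:
Step 1: insert vw at [3, 5] -> counters=[0,0,0,1,0,1,0,0]
Step 2: insert zyr at [2, 3] -> counters=[0,0,1,2,0,1,0,0]
Step 3: insert gef at [0, 7] -> counters=[1,0,1,2,0,1,0,1]
Step 4: insert zyr at [2, 3] -> counters=[1,0,2,3,0,1,0,1]
Step 5: insert gef at [0, 7] -> counters=[2,0,2,3,0,1,0,2]
Step 6: delete vw at [3, 5] -> counters=[2,0,2,2,0,0,0,2]
Step 7: insert vw at [3, 5] -> counters=[2,0,2,3,0,1,0,2]
Step 8: delete gef at [0, 7] -> counters=[1,0,2,3,0,1,0,1]
Step 9: insert vw at [3, 5] -> counters=[1,0,2,4,0,2,0,1]
Step 10: delete vw at [3, 5] -> counters=[1,0,2,3,0,1,0,1]
Step 11: insert gef at [0, 7] -> counters=[2,0,2,3,0,1,0,2]
Step 12: delete gef at [0, 7] -> counters=[1,0,2,3,0,1,0,1]
Step 13: delete gef at [0, 7] -> counters=[0,0,2,3,0,1,0,0]
Step 14: insert gef at [0, 7] -> counters=[1,0,2,3,0,1,0,1]
Step 15: delete gef at [0, 7] -> counters=[0,0,2,3,0,1,0,0]
Step 16: insert zyr at [2, 3] -> counters=[0,0,3,4,0,1,0,0]
Step 17: delete zyr at [2, 3] -> counters=[0,0,2,3,0,1,0,0]
Step 18: insert gef at [0, 7] -> counters=[1,0,2,3,0,1,0,1]
Step 19: insert vw at [3, 5] -> counters=[1,0,2,4,0,2,0,1]
Step 20: insert vw at [3, 5] -> counters=[1,0,2,5,0,3,0,1]
Query hk: check counters[3]=5 counters[5]=3 -> maybe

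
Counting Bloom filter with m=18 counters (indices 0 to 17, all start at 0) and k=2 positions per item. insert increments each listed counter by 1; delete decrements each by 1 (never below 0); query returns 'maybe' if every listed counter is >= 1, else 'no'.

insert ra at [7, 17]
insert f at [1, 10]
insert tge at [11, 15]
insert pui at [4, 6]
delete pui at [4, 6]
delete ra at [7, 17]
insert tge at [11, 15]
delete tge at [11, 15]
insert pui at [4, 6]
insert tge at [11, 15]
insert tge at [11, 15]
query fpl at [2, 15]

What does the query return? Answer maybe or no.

Answer: no

Derivation:
Step 1: insert ra at [7, 17] -> counters=[0,0,0,0,0,0,0,1,0,0,0,0,0,0,0,0,0,1]
Step 2: insert f at [1, 10] -> counters=[0,1,0,0,0,0,0,1,0,0,1,0,0,0,0,0,0,1]
Step 3: insert tge at [11, 15] -> counters=[0,1,0,0,0,0,0,1,0,0,1,1,0,0,0,1,0,1]
Step 4: insert pui at [4, 6] -> counters=[0,1,0,0,1,0,1,1,0,0,1,1,0,0,0,1,0,1]
Step 5: delete pui at [4, 6] -> counters=[0,1,0,0,0,0,0,1,0,0,1,1,0,0,0,1,0,1]
Step 6: delete ra at [7, 17] -> counters=[0,1,0,0,0,0,0,0,0,0,1,1,0,0,0,1,0,0]
Step 7: insert tge at [11, 15] -> counters=[0,1,0,0,0,0,0,0,0,0,1,2,0,0,0,2,0,0]
Step 8: delete tge at [11, 15] -> counters=[0,1,0,0,0,0,0,0,0,0,1,1,0,0,0,1,0,0]
Step 9: insert pui at [4, 6] -> counters=[0,1,0,0,1,0,1,0,0,0,1,1,0,0,0,1,0,0]
Step 10: insert tge at [11, 15] -> counters=[0,1,0,0,1,0,1,0,0,0,1,2,0,0,0,2,0,0]
Step 11: insert tge at [11, 15] -> counters=[0,1,0,0,1,0,1,0,0,0,1,3,0,0,0,3,0,0]
Query fpl: check counters[2]=0 counters[15]=3 -> no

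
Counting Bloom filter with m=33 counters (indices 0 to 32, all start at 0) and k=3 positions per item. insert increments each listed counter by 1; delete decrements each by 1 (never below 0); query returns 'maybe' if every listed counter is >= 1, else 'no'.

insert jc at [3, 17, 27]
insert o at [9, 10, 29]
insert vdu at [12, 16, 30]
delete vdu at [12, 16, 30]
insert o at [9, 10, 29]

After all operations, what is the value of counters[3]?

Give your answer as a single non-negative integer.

Step 1: insert jc at [3, 17, 27] -> counters=[0,0,0,1,0,0,0,0,0,0,0,0,0,0,0,0,0,1,0,0,0,0,0,0,0,0,0,1,0,0,0,0,0]
Step 2: insert o at [9, 10, 29] -> counters=[0,0,0,1,0,0,0,0,0,1,1,0,0,0,0,0,0,1,0,0,0,0,0,0,0,0,0,1,0,1,0,0,0]
Step 3: insert vdu at [12, 16, 30] -> counters=[0,0,0,1,0,0,0,0,0,1,1,0,1,0,0,0,1,1,0,0,0,0,0,0,0,0,0,1,0,1,1,0,0]
Step 4: delete vdu at [12, 16, 30] -> counters=[0,0,0,1,0,0,0,0,0,1,1,0,0,0,0,0,0,1,0,0,0,0,0,0,0,0,0,1,0,1,0,0,0]
Step 5: insert o at [9, 10, 29] -> counters=[0,0,0,1,0,0,0,0,0,2,2,0,0,0,0,0,0,1,0,0,0,0,0,0,0,0,0,1,0,2,0,0,0]
Final counters=[0,0,0,1,0,0,0,0,0,2,2,0,0,0,0,0,0,1,0,0,0,0,0,0,0,0,0,1,0,2,0,0,0] -> counters[3]=1

Answer: 1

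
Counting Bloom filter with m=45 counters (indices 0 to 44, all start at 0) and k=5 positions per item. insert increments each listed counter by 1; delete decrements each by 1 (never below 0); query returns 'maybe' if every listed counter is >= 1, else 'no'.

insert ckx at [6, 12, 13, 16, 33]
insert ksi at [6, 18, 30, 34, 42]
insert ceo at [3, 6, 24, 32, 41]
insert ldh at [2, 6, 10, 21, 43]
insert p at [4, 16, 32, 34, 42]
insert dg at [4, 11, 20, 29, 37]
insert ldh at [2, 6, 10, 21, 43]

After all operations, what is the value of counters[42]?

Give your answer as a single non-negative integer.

Step 1: insert ckx at [6, 12, 13, 16, 33] -> counters=[0,0,0,0,0,0,1,0,0,0,0,0,1,1,0,0,1,0,0,0,0,0,0,0,0,0,0,0,0,0,0,0,0,1,0,0,0,0,0,0,0,0,0,0,0]
Step 2: insert ksi at [6, 18, 30, 34, 42] -> counters=[0,0,0,0,0,0,2,0,0,0,0,0,1,1,0,0,1,0,1,0,0,0,0,0,0,0,0,0,0,0,1,0,0,1,1,0,0,0,0,0,0,0,1,0,0]
Step 3: insert ceo at [3, 6, 24, 32, 41] -> counters=[0,0,0,1,0,0,3,0,0,0,0,0,1,1,0,0,1,0,1,0,0,0,0,0,1,0,0,0,0,0,1,0,1,1,1,0,0,0,0,0,0,1,1,0,0]
Step 4: insert ldh at [2, 6, 10, 21, 43] -> counters=[0,0,1,1,0,0,4,0,0,0,1,0,1,1,0,0,1,0,1,0,0,1,0,0,1,0,0,0,0,0,1,0,1,1,1,0,0,0,0,0,0,1,1,1,0]
Step 5: insert p at [4, 16, 32, 34, 42] -> counters=[0,0,1,1,1,0,4,0,0,0,1,0,1,1,0,0,2,0,1,0,0,1,0,0,1,0,0,0,0,0,1,0,2,1,2,0,0,0,0,0,0,1,2,1,0]
Step 6: insert dg at [4, 11, 20, 29, 37] -> counters=[0,0,1,1,2,0,4,0,0,0,1,1,1,1,0,0,2,0,1,0,1,1,0,0,1,0,0,0,0,1,1,0,2,1,2,0,0,1,0,0,0,1,2,1,0]
Step 7: insert ldh at [2, 6, 10, 21, 43] -> counters=[0,0,2,1,2,0,5,0,0,0,2,1,1,1,0,0,2,0,1,0,1,2,0,0,1,0,0,0,0,1,1,0,2,1,2,0,0,1,0,0,0,1,2,2,0]
Final counters=[0,0,2,1,2,0,5,0,0,0,2,1,1,1,0,0,2,0,1,0,1,2,0,0,1,0,0,0,0,1,1,0,2,1,2,0,0,1,0,0,0,1,2,2,0] -> counters[42]=2

Answer: 2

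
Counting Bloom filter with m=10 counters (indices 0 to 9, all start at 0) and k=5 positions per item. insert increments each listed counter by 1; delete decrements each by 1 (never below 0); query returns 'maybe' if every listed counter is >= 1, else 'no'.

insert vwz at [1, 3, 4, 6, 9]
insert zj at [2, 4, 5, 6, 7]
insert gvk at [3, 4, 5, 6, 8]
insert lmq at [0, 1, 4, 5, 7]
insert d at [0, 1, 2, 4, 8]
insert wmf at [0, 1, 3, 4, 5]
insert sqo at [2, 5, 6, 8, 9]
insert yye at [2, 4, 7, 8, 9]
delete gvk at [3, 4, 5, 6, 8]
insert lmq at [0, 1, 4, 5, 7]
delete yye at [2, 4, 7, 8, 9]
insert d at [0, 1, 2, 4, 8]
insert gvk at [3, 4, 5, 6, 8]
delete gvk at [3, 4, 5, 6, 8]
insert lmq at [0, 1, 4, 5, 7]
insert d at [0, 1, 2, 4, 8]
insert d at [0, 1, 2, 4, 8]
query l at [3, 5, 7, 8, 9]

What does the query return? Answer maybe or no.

Answer: maybe

Derivation:
Step 1: insert vwz at [1, 3, 4, 6, 9] -> counters=[0,1,0,1,1,0,1,0,0,1]
Step 2: insert zj at [2, 4, 5, 6, 7] -> counters=[0,1,1,1,2,1,2,1,0,1]
Step 3: insert gvk at [3, 4, 5, 6, 8] -> counters=[0,1,1,2,3,2,3,1,1,1]
Step 4: insert lmq at [0, 1, 4, 5, 7] -> counters=[1,2,1,2,4,3,3,2,1,1]
Step 5: insert d at [0, 1, 2, 4, 8] -> counters=[2,3,2,2,5,3,3,2,2,1]
Step 6: insert wmf at [0, 1, 3, 4, 5] -> counters=[3,4,2,3,6,4,3,2,2,1]
Step 7: insert sqo at [2, 5, 6, 8, 9] -> counters=[3,4,3,3,6,5,4,2,3,2]
Step 8: insert yye at [2, 4, 7, 8, 9] -> counters=[3,4,4,3,7,5,4,3,4,3]
Step 9: delete gvk at [3, 4, 5, 6, 8] -> counters=[3,4,4,2,6,4,3,3,3,3]
Step 10: insert lmq at [0, 1, 4, 5, 7] -> counters=[4,5,4,2,7,5,3,4,3,3]
Step 11: delete yye at [2, 4, 7, 8, 9] -> counters=[4,5,3,2,6,5,3,3,2,2]
Step 12: insert d at [0, 1, 2, 4, 8] -> counters=[5,6,4,2,7,5,3,3,3,2]
Step 13: insert gvk at [3, 4, 5, 6, 8] -> counters=[5,6,4,3,8,6,4,3,4,2]
Step 14: delete gvk at [3, 4, 5, 6, 8] -> counters=[5,6,4,2,7,5,3,3,3,2]
Step 15: insert lmq at [0, 1, 4, 5, 7] -> counters=[6,7,4,2,8,6,3,4,3,2]
Step 16: insert d at [0, 1, 2, 4, 8] -> counters=[7,8,5,2,9,6,3,4,4,2]
Step 17: insert d at [0, 1, 2, 4, 8] -> counters=[8,9,6,2,10,6,3,4,5,2]
Query l: check counters[3]=2 counters[5]=6 counters[7]=4 counters[8]=5 counters[9]=2 -> maybe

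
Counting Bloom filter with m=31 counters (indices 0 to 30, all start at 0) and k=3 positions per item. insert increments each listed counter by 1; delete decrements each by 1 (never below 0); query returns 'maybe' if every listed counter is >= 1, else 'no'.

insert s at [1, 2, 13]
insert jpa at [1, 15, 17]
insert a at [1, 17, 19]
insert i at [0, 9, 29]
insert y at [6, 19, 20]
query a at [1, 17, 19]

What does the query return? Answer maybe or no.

Step 1: insert s at [1, 2, 13] -> counters=[0,1,1,0,0,0,0,0,0,0,0,0,0,1,0,0,0,0,0,0,0,0,0,0,0,0,0,0,0,0,0]
Step 2: insert jpa at [1, 15, 17] -> counters=[0,2,1,0,0,0,0,0,0,0,0,0,0,1,0,1,0,1,0,0,0,0,0,0,0,0,0,0,0,0,0]
Step 3: insert a at [1, 17, 19] -> counters=[0,3,1,0,0,0,0,0,0,0,0,0,0,1,0,1,0,2,0,1,0,0,0,0,0,0,0,0,0,0,0]
Step 4: insert i at [0, 9, 29] -> counters=[1,3,1,0,0,0,0,0,0,1,0,0,0,1,0,1,0,2,0,1,0,0,0,0,0,0,0,0,0,1,0]
Step 5: insert y at [6, 19, 20] -> counters=[1,3,1,0,0,0,1,0,0,1,0,0,0,1,0,1,0,2,0,2,1,0,0,0,0,0,0,0,0,1,0]
Query a: check counters[1]=3 counters[17]=2 counters[19]=2 -> maybe

Answer: maybe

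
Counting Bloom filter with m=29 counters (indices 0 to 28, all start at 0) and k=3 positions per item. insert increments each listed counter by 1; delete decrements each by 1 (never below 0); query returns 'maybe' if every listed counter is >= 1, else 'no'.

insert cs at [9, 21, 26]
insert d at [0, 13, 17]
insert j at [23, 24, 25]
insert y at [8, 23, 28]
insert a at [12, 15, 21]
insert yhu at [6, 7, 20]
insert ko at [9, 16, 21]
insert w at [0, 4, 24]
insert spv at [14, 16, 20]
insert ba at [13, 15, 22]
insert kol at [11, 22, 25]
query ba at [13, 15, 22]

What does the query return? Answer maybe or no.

Answer: maybe

Derivation:
Step 1: insert cs at [9, 21, 26] -> counters=[0,0,0,0,0,0,0,0,0,1,0,0,0,0,0,0,0,0,0,0,0,1,0,0,0,0,1,0,0]
Step 2: insert d at [0, 13, 17] -> counters=[1,0,0,0,0,0,0,0,0,1,0,0,0,1,0,0,0,1,0,0,0,1,0,0,0,0,1,0,0]
Step 3: insert j at [23, 24, 25] -> counters=[1,0,0,0,0,0,0,0,0,1,0,0,0,1,0,0,0,1,0,0,0,1,0,1,1,1,1,0,0]
Step 4: insert y at [8, 23, 28] -> counters=[1,0,0,0,0,0,0,0,1,1,0,0,0,1,0,0,0,1,0,0,0,1,0,2,1,1,1,0,1]
Step 5: insert a at [12, 15, 21] -> counters=[1,0,0,0,0,0,0,0,1,1,0,0,1,1,0,1,0,1,0,0,0,2,0,2,1,1,1,0,1]
Step 6: insert yhu at [6, 7, 20] -> counters=[1,0,0,0,0,0,1,1,1,1,0,0,1,1,0,1,0,1,0,0,1,2,0,2,1,1,1,0,1]
Step 7: insert ko at [9, 16, 21] -> counters=[1,0,0,0,0,0,1,1,1,2,0,0,1,1,0,1,1,1,0,0,1,3,0,2,1,1,1,0,1]
Step 8: insert w at [0, 4, 24] -> counters=[2,0,0,0,1,0,1,1,1,2,0,0,1,1,0,1,1,1,0,0,1,3,0,2,2,1,1,0,1]
Step 9: insert spv at [14, 16, 20] -> counters=[2,0,0,0,1,0,1,1,1,2,0,0,1,1,1,1,2,1,0,0,2,3,0,2,2,1,1,0,1]
Step 10: insert ba at [13, 15, 22] -> counters=[2,0,0,0,1,0,1,1,1,2,0,0,1,2,1,2,2,1,0,0,2,3,1,2,2,1,1,0,1]
Step 11: insert kol at [11, 22, 25] -> counters=[2,0,0,0,1,0,1,1,1,2,0,1,1,2,1,2,2,1,0,0,2,3,2,2,2,2,1,0,1]
Query ba: check counters[13]=2 counters[15]=2 counters[22]=2 -> maybe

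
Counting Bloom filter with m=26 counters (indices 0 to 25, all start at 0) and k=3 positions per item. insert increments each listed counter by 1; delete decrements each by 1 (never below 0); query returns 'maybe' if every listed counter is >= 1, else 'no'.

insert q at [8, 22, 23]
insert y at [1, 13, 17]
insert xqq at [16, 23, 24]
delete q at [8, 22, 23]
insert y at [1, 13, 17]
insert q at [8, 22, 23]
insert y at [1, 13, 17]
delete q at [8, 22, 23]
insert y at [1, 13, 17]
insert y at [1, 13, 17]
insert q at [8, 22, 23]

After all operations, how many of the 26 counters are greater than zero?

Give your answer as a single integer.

Step 1: insert q at [8, 22, 23] -> counters=[0,0,0,0,0,0,0,0,1,0,0,0,0,0,0,0,0,0,0,0,0,0,1,1,0,0]
Step 2: insert y at [1, 13, 17] -> counters=[0,1,0,0,0,0,0,0,1,0,0,0,0,1,0,0,0,1,0,0,0,0,1,1,0,0]
Step 3: insert xqq at [16, 23, 24] -> counters=[0,1,0,0,0,0,0,0,1,0,0,0,0,1,0,0,1,1,0,0,0,0,1,2,1,0]
Step 4: delete q at [8, 22, 23] -> counters=[0,1,0,0,0,0,0,0,0,0,0,0,0,1,0,0,1,1,0,0,0,0,0,1,1,0]
Step 5: insert y at [1, 13, 17] -> counters=[0,2,0,0,0,0,0,0,0,0,0,0,0,2,0,0,1,2,0,0,0,0,0,1,1,0]
Step 6: insert q at [8, 22, 23] -> counters=[0,2,0,0,0,0,0,0,1,0,0,0,0,2,0,0,1,2,0,0,0,0,1,2,1,0]
Step 7: insert y at [1, 13, 17] -> counters=[0,3,0,0,0,0,0,0,1,0,0,0,0,3,0,0,1,3,0,0,0,0,1,2,1,0]
Step 8: delete q at [8, 22, 23] -> counters=[0,3,0,0,0,0,0,0,0,0,0,0,0,3,0,0,1,3,0,0,0,0,0,1,1,0]
Step 9: insert y at [1, 13, 17] -> counters=[0,4,0,0,0,0,0,0,0,0,0,0,0,4,0,0,1,4,0,0,0,0,0,1,1,0]
Step 10: insert y at [1, 13, 17] -> counters=[0,5,0,0,0,0,0,0,0,0,0,0,0,5,0,0,1,5,0,0,0,0,0,1,1,0]
Step 11: insert q at [8, 22, 23] -> counters=[0,5,0,0,0,0,0,0,1,0,0,0,0,5,0,0,1,5,0,0,0,0,1,2,1,0]
Final counters=[0,5,0,0,0,0,0,0,1,0,0,0,0,5,0,0,1,5,0,0,0,0,1,2,1,0] -> 8 nonzero

Answer: 8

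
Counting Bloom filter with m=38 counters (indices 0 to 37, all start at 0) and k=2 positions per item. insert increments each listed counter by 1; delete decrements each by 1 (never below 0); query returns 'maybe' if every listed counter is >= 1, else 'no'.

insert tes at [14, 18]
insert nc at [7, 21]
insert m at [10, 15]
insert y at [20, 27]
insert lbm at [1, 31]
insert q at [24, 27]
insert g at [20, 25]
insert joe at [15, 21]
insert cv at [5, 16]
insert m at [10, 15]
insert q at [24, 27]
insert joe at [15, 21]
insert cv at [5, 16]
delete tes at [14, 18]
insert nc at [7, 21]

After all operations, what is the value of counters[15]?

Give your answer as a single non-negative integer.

Step 1: insert tes at [14, 18] -> counters=[0,0,0,0,0,0,0,0,0,0,0,0,0,0,1,0,0,0,1,0,0,0,0,0,0,0,0,0,0,0,0,0,0,0,0,0,0,0]
Step 2: insert nc at [7, 21] -> counters=[0,0,0,0,0,0,0,1,0,0,0,0,0,0,1,0,0,0,1,0,0,1,0,0,0,0,0,0,0,0,0,0,0,0,0,0,0,0]
Step 3: insert m at [10, 15] -> counters=[0,0,0,0,0,0,0,1,0,0,1,0,0,0,1,1,0,0,1,0,0,1,0,0,0,0,0,0,0,0,0,0,0,0,0,0,0,0]
Step 4: insert y at [20, 27] -> counters=[0,0,0,0,0,0,0,1,0,0,1,0,0,0,1,1,0,0,1,0,1,1,0,0,0,0,0,1,0,0,0,0,0,0,0,0,0,0]
Step 5: insert lbm at [1, 31] -> counters=[0,1,0,0,0,0,0,1,0,0,1,0,0,0,1,1,0,0,1,0,1,1,0,0,0,0,0,1,0,0,0,1,0,0,0,0,0,0]
Step 6: insert q at [24, 27] -> counters=[0,1,0,0,0,0,0,1,0,0,1,0,0,0,1,1,0,0,1,0,1,1,0,0,1,0,0,2,0,0,0,1,0,0,0,0,0,0]
Step 7: insert g at [20, 25] -> counters=[0,1,0,0,0,0,0,1,0,0,1,0,0,0,1,1,0,0,1,0,2,1,0,0,1,1,0,2,0,0,0,1,0,0,0,0,0,0]
Step 8: insert joe at [15, 21] -> counters=[0,1,0,0,0,0,0,1,0,0,1,0,0,0,1,2,0,0,1,0,2,2,0,0,1,1,0,2,0,0,0,1,0,0,0,0,0,0]
Step 9: insert cv at [5, 16] -> counters=[0,1,0,0,0,1,0,1,0,0,1,0,0,0,1,2,1,0,1,0,2,2,0,0,1,1,0,2,0,0,0,1,0,0,0,0,0,0]
Step 10: insert m at [10, 15] -> counters=[0,1,0,0,0,1,0,1,0,0,2,0,0,0,1,3,1,0,1,0,2,2,0,0,1,1,0,2,0,0,0,1,0,0,0,0,0,0]
Step 11: insert q at [24, 27] -> counters=[0,1,0,0,0,1,0,1,0,0,2,0,0,0,1,3,1,0,1,0,2,2,0,0,2,1,0,3,0,0,0,1,0,0,0,0,0,0]
Step 12: insert joe at [15, 21] -> counters=[0,1,0,0,0,1,0,1,0,0,2,0,0,0,1,4,1,0,1,0,2,3,0,0,2,1,0,3,0,0,0,1,0,0,0,0,0,0]
Step 13: insert cv at [5, 16] -> counters=[0,1,0,0,0,2,0,1,0,0,2,0,0,0,1,4,2,0,1,0,2,3,0,0,2,1,0,3,0,0,0,1,0,0,0,0,0,0]
Step 14: delete tes at [14, 18] -> counters=[0,1,0,0,0,2,0,1,0,0,2,0,0,0,0,4,2,0,0,0,2,3,0,0,2,1,0,3,0,0,0,1,0,0,0,0,0,0]
Step 15: insert nc at [7, 21] -> counters=[0,1,0,0,0,2,0,2,0,0,2,0,0,0,0,4,2,0,0,0,2,4,0,0,2,1,0,3,0,0,0,1,0,0,0,0,0,0]
Final counters=[0,1,0,0,0,2,0,2,0,0,2,0,0,0,0,4,2,0,0,0,2,4,0,0,2,1,0,3,0,0,0,1,0,0,0,0,0,0] -> counters[15]=4

Answer: 4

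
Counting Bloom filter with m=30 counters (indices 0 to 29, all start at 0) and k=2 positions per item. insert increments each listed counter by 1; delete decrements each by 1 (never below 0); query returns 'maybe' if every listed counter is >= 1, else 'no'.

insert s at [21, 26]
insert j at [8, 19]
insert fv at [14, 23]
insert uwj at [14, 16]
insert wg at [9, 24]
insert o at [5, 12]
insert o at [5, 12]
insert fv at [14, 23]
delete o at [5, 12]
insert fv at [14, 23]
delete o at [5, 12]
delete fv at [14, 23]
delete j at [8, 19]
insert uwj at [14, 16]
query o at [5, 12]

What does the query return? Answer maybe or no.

Answer: no

Derivation:
Step 1: insert s at [21, 26] -> counters=[0,0,0,0,0,0,0,0,0,0,0,0,0,0,0,0,0,0,0,0,0,1,0,0,0,0,1,0,0,0]
Step 2: insert j at [8, 19] -> counters=[0,0,0,0,0,0,0,0,1,0,0,0,0,0,0,0,0,0,0,1,0,1,0,0,0,0,1,0,0,0]
Step 3: insert fv at [14, 23] -> counters=[0,0,0,0,0,0,0,0,1,0,0,0,0,0,1,0,0,0,0,1,0,1,0,1,0,0,1,0,0,0]
Step 4: insert uwj at [14, 16] -> counters=[0,0,0,0,0,0,0,0,1,0,0,0,0,0,2,0,1,0,0,1,0,1,0,1,0,0,1,0,0,0]
Step 5: insert wg at [9, 24] -> counters=[0,0,0,0,0,0,0,0,1,1,0,0,0,0,2,0,1,0,0,1,0,1,0,1,1,0,1,0,0,0]
Step 6: insert o at [5, 12] -> counters=[0,0,0,0,0,1,0,0,1,1,0,0,1,0,2,0,1,0,0,1,0,1,0,1,1,0,1,0,0,0]
Step 7: insert o at [5, 12] -> counters=[0,0,0,0,0,2,0,0,1,1,0,0,2,0,2,0,1,0,0,1,0,1,0,1,1,0,1,0,0,0]
Step 8: insert fv at [14, 23] -> counters=[0,0,0,0,0,2,0,0,1,1,0,0,2,0,3,0,1,0,0,1,0,1,0,2,1,0,1,0,0,0]
Step 9: delete o at [5, 12] -> counters=[0,0,0,0,0,1,0,0,1,1,0,0,1,0,3,0,1,0,0,1,0,1,0,2,1,0,1,0,0,0]
Step 10: insert fv at [14, 23] -> counters=[0,0,0,0,0,1,0,0,1,1,0,0,1,0,4,0,1,0,0,1,0,1,0,3,1,0,1,0,0,0]
Step 11: delete o at [5, 12] -> counters=[0,0,0,0,0,0,0,0,1,1,0,0,0,0,4,0,1,0,0,1,0,1,0,3,1,0,1,0,0,0]
Step 12: delete fv at [14, 23] -> counters=[0,0,0,0,0,0,0,0,1,1,0,0,0,0,3,0,1,0,0,1,0,1,0,2,1,0,1,0,0,0]
Step 13: delete j at [8, 19] -> counters=[0,0,0,0,0,0,0,0,0,1,0,0,0,0,3,0,1,0,0,0,0,1,0,2,1,0,1,0,0,0]
Step 14: insert uwj at [14, 16] -> counters=[0,0,0,0,0,0,0,0,0,1,0,0,0,0,4,0,2,0,0,0,0,1,0,2,1,0,1,0,0,0]
Query o: check counters[5]=0 counters[12]=0 -> no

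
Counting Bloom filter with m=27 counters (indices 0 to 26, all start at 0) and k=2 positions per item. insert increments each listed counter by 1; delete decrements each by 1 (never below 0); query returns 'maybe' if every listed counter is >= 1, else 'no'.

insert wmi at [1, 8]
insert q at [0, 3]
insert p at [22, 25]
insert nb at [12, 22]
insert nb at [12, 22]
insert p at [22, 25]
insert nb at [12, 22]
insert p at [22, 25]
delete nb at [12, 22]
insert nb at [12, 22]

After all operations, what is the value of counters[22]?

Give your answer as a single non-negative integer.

Step 1: insert wmi at [1, 8] -> counters=[0,1,0,0,0,0,0,0,1,0,0,0,0,0,0,0,0,0,0,0,0,0,0,0,0,0,0]
Step 2: insert q at [0, 3] -> counters=[1,1,0,1,0,0,0,0,1,0,0,0,0,0,0,0,0,0,0,0,0,0,0,0,0,0,0]
Step 3: insert p at [22, 25] -> counters=[1,1,0,1,0,0,0,0,1,0,0,0,0,0,0,0,0,0,0,0,0,0,1,0,0,1,0]
Step 4: insert nb at [12, 22] -> counters=[1,1,0,1,0,0,0,0,1,0,0,0,1,0,0,0,0,0,0,0,0,0,2,0,0,1,0]
Step 5: insert nb at [12, 22] -> counters=[1,1,0,1,0,0,0,0,1,0,0,0,2,0,0,0,0,0,0,0,0,0,3,0,0,1,0]
Step 6: insert p at [22, 25] -> counters=[1,1,0,1,0,0,0,0,1,0,0,0,2,0,0,0,0,0,0,0,0,0,4,0,0,2,0]
Step 7: insert nb at [12, 22] -> counters=[1,1,0,1,0,0,0,0,1,0,0,0,3,0,0,0,0,0,0,0,0,0,5,0,0,2,0]
Step 8: insert p at [22, 25] -> counters=[1,1,0,1,0,0,0,0,1,0,0,0,3,0,0,0,0,0,0,0,0,0,6,0,0,3,0]
Step 9: delete nb at [12, 22] -> counters=[1,1,0,1,0,0,0,0,1,0,0,0,2,0,0,0,0,0,0,0,0,0,5,0,0,3,0]
Step 10: insert nb at [12, 22] -> counters=[1,1,0,1,0,0,0,0,1,0,0,0,3,0,0,0,0,0,0,0,0,0,6,0,0,3,0]
Final counters=[1,1,0,1,0,0,0,0,1,0,0,0,3,0,0,0,0,0,0,0,0,0,6,0,0,3,0] -> counters[22]=6

Answer: 6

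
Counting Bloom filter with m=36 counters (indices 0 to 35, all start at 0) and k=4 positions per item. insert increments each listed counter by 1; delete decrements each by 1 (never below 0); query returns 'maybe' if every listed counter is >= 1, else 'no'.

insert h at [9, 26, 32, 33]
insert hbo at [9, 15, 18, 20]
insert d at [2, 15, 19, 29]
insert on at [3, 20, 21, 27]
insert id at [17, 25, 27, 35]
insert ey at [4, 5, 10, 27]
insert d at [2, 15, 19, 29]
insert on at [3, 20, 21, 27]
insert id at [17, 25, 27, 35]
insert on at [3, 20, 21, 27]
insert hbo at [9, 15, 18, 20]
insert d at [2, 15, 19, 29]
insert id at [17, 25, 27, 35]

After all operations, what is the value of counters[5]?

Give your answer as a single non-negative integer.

Step 1: insert h at [9, 26, 32, 33] -> counters=[0,0,0,0,0,0,0,0,0,1,0,0,0,0,0,0,0,0,0,0,0,0,0,0,0,0,1,0,0,0,0,0,1,1,0,0]
Step 2: insert hbo at [9, 15, 18, 20] -> counters=[0,0,0,0,0,0,0,0,0,2,0,0,0,0,0,1,0,0,1,0,1,0,0,0,0,0,1,0,0,0,0,0,1,1,0,0]
Step 3: insert d at [2, 15, 19, 29] -> counters=[0,0,1,0,0,0,0,0,0,2,0,0,0,0,0,2,0,0,1,1,1,0,0,0,0,0,1,0,0,1,0,0,1,1,0,0]
Step 4: insert on at [3, 20, 21, 27] -> counters=[0,0,1,1,0,0,0,0,0,2,0,0,0,0,0,2,0,0,1,1,2,1,0,0,0,0,1,1,0,1,0,0,1,1,0,0]
Step 5: insert id at [17, 25, 27, 35] -> counters=[0,0,1,1,0,0,0,0,0,2,0,0,0,0,0,2,0,1,1,1,2,1,0,0,0,1,1,2,0,1,0,0,1,1,0,1]
Step 6: insert ey at [4, 5, 10, 27] -> counters=[0,0,1,1,1,1,0,0,0,2,1,0,0,0,0,2,0,1,1,1,2,1,0,0,0,1,1,3,0,1,0,0,1,1,0,1]
Step 7: insert d at [2, 15, 19, 29] -> counters=[0,0,2,1,1,1,0,0,0,2,1,0,0,0,0,3,0,1,1,2,2,1,0,0,0,1,1,3,0,2,0,0,1,1,0,1]
Step 8: insert on at [3, 20, 21, 27] -> counters=[0,0,2,2,1,1,0,0,0,2,1,0,0,0,0,3,0,1,1,2,3,2,0,0,0,1,1,4,0,2,0,0,1,1,0,1]
Step 9: insert id at [17, 25, 27, 35] -> counters=[0,0,2,2,1,1,0,0,0,2,1,0,0,0,0,3,0,2,1,2,3,2,0,0,0,2,1,5,0,2,0,0,1,1,0,2]
Step 10: insert on at [3, 20, 21, 27] -> counters=[0,0,2,3,1,1,0,0,0,2,1,0,0,0,0,3,0,2,1,2,4,3,0,0,0,2,1,6,0,2,0,0,1,1,0,2]
Step 11: insert hbo at [9, 15, 18, 20] -> counters=[0,0,2,3,1,1,0,0,0,3,1,0,0,0,0,4,0,2,2,2,5,3,0,0,0,2,1,6,0,2,0,0,1,1,0,2]
Step 12: insert d at [2, 15, 19, 29] -> counters=[0,0,3,3,1,1,0,0,0,3,1,0,0,0,0,5,0,2,2,3,5,3,0,0,0,2,1,6,0,3,0,0,1,1,0,2]
Step 13: insert id at [17, 25, 27, 35] -> counters=[0,0,3,3,1,1,0,0,0,3,1,0,0,0,0,5,0,3,2,3,5,3,0,0,0,3,1,7,0,3,0,0,1,1,0,3]
Final counters=[0,0,3,3,1,1,0,0,0,3,1,0,0,0,0,5,0,3,2,3,5,3,0,0,0,3,1,7,0,3,0,0,1,1,0,3] -> counters[5]=1

Answer: 1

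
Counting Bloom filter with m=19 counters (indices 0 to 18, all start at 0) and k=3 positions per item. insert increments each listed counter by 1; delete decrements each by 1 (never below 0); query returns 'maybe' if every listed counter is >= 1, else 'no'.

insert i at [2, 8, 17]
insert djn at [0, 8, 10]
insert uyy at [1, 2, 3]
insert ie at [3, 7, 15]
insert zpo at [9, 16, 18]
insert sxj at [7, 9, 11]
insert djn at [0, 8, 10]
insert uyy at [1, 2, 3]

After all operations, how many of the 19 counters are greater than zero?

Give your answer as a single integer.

Step 1: insert i at [2, 8, 17] -> counters=[0,0,1,0,0,0,0,0,1,0,0,0,0,0,0,0,0,1,0]
Step 2: insert djn at [0, 8, 10] -> counters=[1,0,1,0,0,0,0,0,2,0,1,0,0,0,0,0,0,1,0]
Step 3: insert uyy at [1, 2, 3] -> counters=[1,1,2,1,0,0,0,0,2,0,1,0,0,0,0,0,0,1,0]
Step 4: insert ie at [3, 7, 15] -> counters=[1,1,2,2,0,0,0,1,2,0,1,0,0,0,0,1,0,1,0]
Step 5: insert zpo at [9, 16, 18] -> counters=[1,1,2,2,0,0,0,1,2,1,1,0,0,0,0,1,1,1,1]
Step 6: insert sxj at [7, 9, 11] -> counters=[1,1,2,2,0,0,0,2,2,2,1,1,0,0,0,1,1,1,1]
Step 7: insert djn at [0, 8, 10] -> counters=[2,1,2,2,0,0,0,2,3,2,2,1,0,0,0,1,1,1,1]
Step 8: insert uyy at [1, 2, 3] -> counters=[2,2,3,3,0,0,0,2,3,2,2,1,0,0,0,1,1,1,1]
Final counters=[2,2,3,3,0,0,0,2,3,2,2,1,0,0,0,1,1,1,1] -> 13 nonzero

Answer: 13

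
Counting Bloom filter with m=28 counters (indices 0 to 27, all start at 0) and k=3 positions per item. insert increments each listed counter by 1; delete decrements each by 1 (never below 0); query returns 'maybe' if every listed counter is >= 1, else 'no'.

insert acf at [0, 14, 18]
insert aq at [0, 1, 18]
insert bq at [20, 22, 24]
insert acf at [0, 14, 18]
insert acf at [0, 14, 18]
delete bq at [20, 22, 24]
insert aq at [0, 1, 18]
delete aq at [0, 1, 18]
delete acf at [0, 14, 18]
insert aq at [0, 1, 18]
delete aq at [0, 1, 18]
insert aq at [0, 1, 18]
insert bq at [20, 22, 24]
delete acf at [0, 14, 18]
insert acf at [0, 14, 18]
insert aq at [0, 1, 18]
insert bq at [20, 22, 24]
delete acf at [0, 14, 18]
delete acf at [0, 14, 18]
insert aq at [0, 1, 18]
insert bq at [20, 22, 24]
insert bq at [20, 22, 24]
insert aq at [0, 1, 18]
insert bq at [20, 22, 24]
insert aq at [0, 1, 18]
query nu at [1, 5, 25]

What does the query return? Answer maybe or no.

Answer: no

Derivation:
Step 1: insert acf at [0, 14, 18] -> counters=[1,0,0,0,0,0,0,0,0,0,0,0,0,0,1,0,0,0,1,0,0,0,0,0,0,0,0,0]
Step 2: insert aq at [0, 1, 18] -> counters=[2,1,0,0,0,0,0,0,0,0,0,0,0,0,1,0,0,0,2,0,0,0,0,0,0,0,0,0]
Step 3: insert bq at [20, 22, 24] -> counters=[2,1,0,0,0,0,0,0,0,0,0,0,0,0,1,0,0,0,2,0,1,0,1,0,1,0,0,0]
Step 4: insert acf at [0, 14, 18] -> counters=[3,1,0,0,0,0,0,0,0,0,0,0,0,0,2,0,0,0,3,0,1,0,1,0,1,0,0,0]
Step 5: insert acf at [0, 14, 18] -> counters=[4,1,0,0,0,0,0,0,0,0,0,0,0,0,3,0,0,0,4,0,1,0,1,0,1,0,0,0]
Step 6: delete bq at [20, 22, 24] -> counters=[4,1,0,0,0,0,0,0,0,0,0,0,0,0,3,0,0,0,4,0,0,0,0,0,0,0,0,0]
Step 7: insert aq at [0, 1, 18] -> counters=[5,2,0,0,0,0,0,0,0,0,0,0,0,0,3,0,0,0,5,0,0,0,0,0,0,0,0,0]
Step 8: delete aq at [0, 1, 18] -> counters=[4,1,0,0,0,0,0,0,0,0,0,0,0,0,3,0,0,0,4,0,0,0,0,0,0,0,0,0]
Step 9: delete acf at [0, 14, 18] -> counters=[3,1,0,0,0,0,0,0,0,0,0,0,0,0,2,0,0,0,3,0,0,0,0,0,0,0,0,0]
Step 10: insert aq at [0, 1, 18] -> counters=[4,2,0,0,0,0,0,0,0,0,0,0,0,0,2,0,0,0,4,0,0,0,0,0,0,0,0,0]
Step 11: delete aq at [0, 1, 18] -> counters=[3,1,0,0,0,0,0,0,0,0,0,0,0,0,2,0,0,0,3,0,0,0,0,0,0,0,0,0]
Step 12: insert aq at [0, 1, 18] -> counters=[4,2,0,0,0,0,0,0,0,0,0,0,0,0,2,0,0,0,4,0,0,0,0,0,0,0,0,0]
Step 13: insert bq at [20, 22, 24] -> counters=[4,2,0,0,0,0,0,0,0,0,0,0,0,0,2,0,0,0,4,0,1,0,1,0,1,0,0,0]
Step 14: delete acf at [0, 14, 18] -> counters=[3,2,0,0,0,0,0,0,0,0,0,0,0,0,1,0,0,0,3,0,1,0,1,0,1,0,0,0]
Step 15: insert acf at [0, 14, 18] -> counters=[4,2,0,0,0,0,0,0,0,0,0,0,0,0,2,0,0,0,4,0,1,0,1,0,1,0,0,0]
Step 16: insert aq at [0, 1, 18] -> counters=[5,3,0,0,0,0,0,0,0,0,0,0,0,0,2,0,0,0,5,0,1,0,1,0,1,0,0,0]
Step 17: insert bq at [20, 22, 24] -> counters=[5,3,0,0,0,0,0,0,0,0,0,0,0,0,2,0,0,0,5,0,2,0,2,0,2,0,0,0]
Step 18: delete acf at [0, 14, 18] -> counters=[4,3,0,0,0,0,0,0,0,0,0,0,0,0,1,0,0,0,4,0,2,0,2,0,2,0,0,0]
Step 19: delete acf at [0, 14, 18] -> counters=[3,3,0,0,0,0,0,0,0,0,0,0,0,0,0,0,0,0,3,0,2,0,2,0,2,0,0,0]
Step 20: insert aq at [0, 1, 18] -> counters=[4,4,0,0,0,0,0,0,0,0,0,0,0,0,0,0,0,0,4,0,2,0,2,0,2,0,0,0]
Step 21: insert bq at [20, 22, 24] -> counters=[4,4,0,0,0,0,0,0,0,0,0,0,0,0,0,0,0,0,4,0,3,0,3,0,3,0,0,0]
Step 22: insert bq at [20, 22, 24] -> counters=[4,4,0,0,0,0,0,0,0,0,0,0,0,0,0,0,0,0,4,0,4,0,4,0,4,0,0,0]
Step 23: insert aq at [0, 1, 18] -> counters=[5,5,0,0,0,0,0,0,0,0,0,0,0,0,0,0,0,0,5,0,4,0,4,0,4,0,0,0]
Step 24: insert bq at [20, 22, 24] -> counters=[5,5,0,0,0,0,0,0,0,0,0,0,0,0,0,0,0,0,5,0,5,0,5,0,5,0,0,0]
Step 25: insert aq at [0, 1, 18] -> counters=[6,6,0,0,0,0,0,0,0,0,0,0,0,0,0,0,0,0,6,0,5,0,5,0,5,0,0,0]
Query nu: check counters[1]=6 counters[5]=0 counters[25]=0 -> no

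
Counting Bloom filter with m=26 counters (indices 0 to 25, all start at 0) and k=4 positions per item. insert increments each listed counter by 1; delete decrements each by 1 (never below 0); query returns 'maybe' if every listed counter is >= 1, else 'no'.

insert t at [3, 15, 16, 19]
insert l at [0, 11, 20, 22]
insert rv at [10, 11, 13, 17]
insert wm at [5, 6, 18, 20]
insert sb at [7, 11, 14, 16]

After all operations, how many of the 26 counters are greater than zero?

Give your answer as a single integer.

Answer: 16

Derivation:
Step 1: insert t at [3, 15, 16, 19] -> counters=[0,0,0,1,0,0,0,0,0,0,0,0,0,0,0,1,1,0,0,1,0,0,0,0,0,0]
Step 2: insert l at [0, 11, 20, 22] -> counters=[1,0,0,1,0,0,0,0,0,0,0,1,0,0,0,1,1,0,0,1,1,0,1,0,0,0]
Step 3: insert rv at [10, 11, 13, 17] -> counters=[1,0,0,1,0,0,0,0,0,0,1,2,0,1,0,1,1,1,0,1,1,0,1,0,0,0]
Step 4: insert wm at [5, 6, 18, 20] -> counters=[1,0,0,1,0,1,1,0,0,0,1,2,0,1,0,1,1,1,1,1,2,0,1,0,0,0]
Step 5: insert sb at [7, 11, 14, 16] -> counters=[1,0,0,1,0,1,1,1,0,0,1,3,0,1,1,1,2,1,1,1,2,0,1,0,0,0]
Final counters=[1,0,0,1,0,1,1,1,0,0,1,3,0,1,1,1,2,1,1,1,2,0,1,0,0,0] -> 16 nonzero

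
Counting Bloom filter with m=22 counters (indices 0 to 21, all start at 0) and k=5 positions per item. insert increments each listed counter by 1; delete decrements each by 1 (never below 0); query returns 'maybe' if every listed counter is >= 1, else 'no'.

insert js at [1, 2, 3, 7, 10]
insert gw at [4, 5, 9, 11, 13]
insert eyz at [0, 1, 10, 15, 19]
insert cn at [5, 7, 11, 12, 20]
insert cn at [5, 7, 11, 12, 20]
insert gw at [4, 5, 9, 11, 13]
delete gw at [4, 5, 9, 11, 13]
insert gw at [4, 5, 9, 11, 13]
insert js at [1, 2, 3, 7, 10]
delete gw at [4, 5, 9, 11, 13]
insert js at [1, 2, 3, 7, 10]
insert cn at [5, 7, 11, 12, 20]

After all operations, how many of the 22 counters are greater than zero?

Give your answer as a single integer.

Step 1: insert js at [1, 2, 3, 7, 10] -> counters=[0,1,1,1,0,0,0,1,0,0,1,0,0,0,0,0,0,0,0,0,0,0]
Step 2: insert gw at [4, 5, 9, 11, 13] -> counters=[0,1,1,1,1,1,0,1,0,1,1,1,0,1,0,0,0,0,0,0,0,0]
Step 3: insert eyz at [0, 1, 10, 15, 19] -> counters=[1,2,1,1,1,1,0,1,0,1,2,1,0,1,0,1,0,0,0,1,0,0]
Step 4: insert cn at [5, 7, 11, 12, 20] -> counters=[1,2,1,1,1,2,0,2,0,1,2,2,1,1,0,1,0,0,0,1,1,0]
Step 5: insert cn at [5, 7, 11, 12, 20] -> counters=[1,2,1,1,1,3,0,3,0,1,2,3,2,1,0,1,0,0,0,1,2,0]
Step 6: insert gw at [4, 5, 9, 11, 13] -> counters=[1,2,1,1,2,4,0,3,0,2,2,4,2,2,0,1,0,0,0,1,2,0]
Step 7: delete gw at [4, 5, 9, 11, 13] -> counters=[1,2,1,1,1,3,0,3,0,1,2,3,2,1,0,1,0,0,0,1,2,0]
Step 8: insert gw at [4, 5, 9, 11, 13] -> counters=[1,2,1,1,2,4,0,3,0,2,2,4,2,2,0,1,0,0,0,1,2,0]
Step 9: insert js at [1, 2, 3, 7, 10] -> counters=[1,3,2,2,2,4,0,4,0,2,3,4,2,2,0,1,0,0,0,1,2,0]
Step 10: delete gw at [4, 5, 9, 11, 13] -> counters=[1,3,2,2,1,3,0,4,0,1,3,3,2,1,0,1,0,0,0,1,2,0]
Step 11: insert js at [1, 2, 3, 7, 10] -> counters=[1,4,3,3,1,3,0,5,0,1,4,3,2,1,0,1,0,0,0,1,2,0]
Step 12: insert cn at [5, 7, 11, 12, 20] -> counters=[1,4,3,3,1,4,0,6,0,1,4,4,3,1,0,1,0,0,0,1,3,0]
Final counters=[1,4,3,3,1,4,0,6,0,1,4,4,3,1,0,1,0,0,0,1,3,0] -> 15 nonzero

Answer: 15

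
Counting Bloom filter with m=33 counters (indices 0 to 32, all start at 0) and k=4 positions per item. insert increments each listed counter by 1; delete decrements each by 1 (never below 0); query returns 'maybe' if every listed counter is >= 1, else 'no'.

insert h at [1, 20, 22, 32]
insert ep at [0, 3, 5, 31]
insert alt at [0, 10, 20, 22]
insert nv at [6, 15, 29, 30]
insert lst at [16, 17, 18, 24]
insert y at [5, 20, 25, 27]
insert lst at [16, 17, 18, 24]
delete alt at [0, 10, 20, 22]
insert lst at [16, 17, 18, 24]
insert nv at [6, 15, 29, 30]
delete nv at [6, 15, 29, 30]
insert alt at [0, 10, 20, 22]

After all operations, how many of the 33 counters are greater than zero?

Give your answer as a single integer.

Step 1: insert h at [1, 20, 22, 32] -> counters=[0,1,0,0,0,0,0,0,0,0,0,0,0,0,0,0,0,0,0,0,1,0,1,0,0,0,0,0,0,0,0,0,1]
Step 2: insert ep at [0, 3, 5, 31] -> counters=[1,1,0,1,0,1,0,0,0,0,0,0,0,0,0,0,0,0,0,0,1,0,1,0,0,0,0,0,0,0,0,1,1]
Step 3: insert alt at [0, 10, 20, 22] -> counters=[2,1,0,1,0,1,0,0,0,0,1,0,0,0,0,0,0,0,0,0,2,0,2,0,0,0,0,0,0,0,0,1,1]
Step 4: insert nv at [6, 15, 29, 30] -> counters=[2,1,0,1,0,1,1,0,0,0,1,0,0,0,0,1,0,0,0,0,2,0,2,0,0,0,0,0,0,1,1,1,1]
Step 5: insert lst at [16, 17, 18, 24] -> counters=[2,1,0,1,0,1,1,0,0,0,1,0,0,0,0,1,1,1,1,0,2,0,2,0,1,0,0,0,0,1,1,1,1]
Step 6: insert y at [5, 20, 25, 27] -> counters=[2,1,0,1,0,2,1,0,0,0,1,0,0,0,0,1,1,1,1,0,3,0,2,0,1,1,0,1,0,1,1,1,1]
Step 7: insert lst at [16, 17, 18, 24] -> counters=[2,1,0,1,0,2,1,0,0,0,1,0,0,0,0,1,2,2,2,0,3,0,2,0,2,1,0,1,0,1,1,1,1]
Step 8: delete alt at [0, 10, 20, 22] -> counters=[1,1,0,1,0,2,1,0,0,0,0,0,0,0,0,1,2,2,2,0,2,0,1,0,2,1,0,1,0,1,1,1,1]
Step 9: insert lst at [16, 17, 18, 24] -> counters=[1,1,0,1,0,2,1,0,0,0,0,0,0,0,0,1,3,3,3,0,2,0,1,0,3,1,0,1,0,1,1,1,1]
Step 10: insert nv at [6, 15, 29, 30] -> counters=[1,1,0,1,0,2,2,0,0,0,0,0,0,0,0,2,3,3,3,0,2,0,1,0,3,1,0,1,0,2,2,1,1]
Step 11: delete nv at [6, 15, 29, 30] -> counters=[1,1,0,1,0,2,1,0,0,0,0,0,0,0,0,1,3,3,3,0,2,0,1,0,3,1,0,1,0,1,1,1,1]
Step 12: insert alt at [0, 10, 20, 22] -> counters=[2,1,0,1,0,2,1,0,0,0,1,0,0,0,0,1,3,3,3,0,3,0,2,0,3,1,0,1,0,1,1,1,1]
Final counters=[2,1,0,1,0,2,1,0,0,0,1,0,0,0,0,1,3,3,3,0,3,0,2,0,3,1,0,1,0,1,1,1,1] -> 19 nonzero

Answer: 19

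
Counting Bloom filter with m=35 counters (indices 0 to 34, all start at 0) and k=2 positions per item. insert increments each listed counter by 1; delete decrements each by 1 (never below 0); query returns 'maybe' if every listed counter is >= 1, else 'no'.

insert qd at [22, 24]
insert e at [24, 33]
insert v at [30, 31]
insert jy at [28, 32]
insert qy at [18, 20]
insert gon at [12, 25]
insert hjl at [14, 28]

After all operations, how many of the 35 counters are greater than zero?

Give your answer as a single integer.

Step 1: insert qd at [22, 24] -> counters=[0,0,0,0,0,0,0,0,0,0,0,0,0,0,0,0,0,0,0,0,0,0,1,0,1,0,0,0,0,0,0,0,0,0,0]
Step 2: insert e at [24, 33] -> counters=[0,0,0,0,0,0,0,0,0,0,0,0,0,0,0,0,0,0,0,0,0,0,1,0,2,0,0,0,0,0,0,0,0,1,0]
Step 3: insert v at [30, 31] -> counters=[0,0,0,0,0,0,0,0,0,0,0,0,0,0,0,0,0,0,0,0,0,0,1,0,2,0,0,0,0,0,1,1,0,1,0]
Step 4: insert jy at [28, 32] -> counters=[0,0,0,0,0,0,0,0,0,0,0,0,0,0,0,0,0,0,0,0,0,0,1,0,2,0,0,0,1,0,1,1,1,1,0]
Step 5: insert qy at [18, 20] -> counters=[0,0,0,0,0,0,0,0,0,0,0,0,0,0,0,0,0,0,1,0,1,0,1,0,2,0,0,0,1,0,1,1,1,1,0]
Step 6: insert gon at [12, 25] -> counters=[0,0,0,0,0,0,0,0,0,0,0,0,1,0,0,0,0,0,1,0,1,0,1,0,2,1,0,0,1,0,1,1,1,1,0]
Step 7: insert hjl at [14, 28] -> counters=[0,0,0,0,0,0,0,0,0,0,0,0,1,0,1,0,0,0,1,0,1,0,1,0,2,1,0,0,2,0,1,1,1,1,0]
Final counters=[0,0,0,0,0,0,0,0,0,0,0,0,1,0,1,0,0,0,1,0,1,0,1,0,2,1,0,0,2,0,1,1,1,1,0] -> 12 nonzero

Answer: 12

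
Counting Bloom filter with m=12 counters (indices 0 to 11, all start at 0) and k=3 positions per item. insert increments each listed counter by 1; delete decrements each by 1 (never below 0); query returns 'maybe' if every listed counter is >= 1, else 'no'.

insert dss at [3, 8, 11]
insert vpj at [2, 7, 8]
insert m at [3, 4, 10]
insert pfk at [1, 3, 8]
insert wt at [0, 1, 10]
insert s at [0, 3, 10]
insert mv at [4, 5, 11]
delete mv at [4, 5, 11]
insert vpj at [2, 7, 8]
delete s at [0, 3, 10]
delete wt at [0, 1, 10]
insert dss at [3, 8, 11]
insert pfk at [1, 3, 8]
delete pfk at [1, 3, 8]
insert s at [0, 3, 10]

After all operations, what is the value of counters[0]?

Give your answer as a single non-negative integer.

Step 1: insert dss at [3, 8, 11] -> counters=[0,0,0,1,0,0,0,0,1,0,0,1]
Step 2: insert vpj at [2, 7, 8] -> counters=[0,0,1,1,0,0,0,1,2,0,0,1]
Step 3: insert m at [3, 4, 10] -> counters=[0,0,1,2,1,0,0,1,2,0,1,1]
Step 4: insert pfk at [1, 3, 8] -> counters=[0,1,1,3,1,0,0,1,3,0,1,1]
Step 5: insert wt at [0, 1, 10] -> counters=[1,2,1,3,1,0,0,1,3,0,2,1]
Step 6: insert s at [0, 3, 10] -> counters=[2,2,1,4,1,0,0,1,3,0,3,1]
Step 7: insert mv at [4, 5, 11] -> counters=[2,2,1,4,2,1,0,1,3,0,3,2]
Step 8: delete mv at [4, 5, 11] -> counters=[2,2,1,4,1,0,0,1,3,0,3,1]
Step 9: insert vpj at [2, 7, 8] -> counters=[2,2,2,4,1,0,0,2,4,0,3,1]
Step 10: delete s at [0, 3, 10] -> counters=[1,2,2,3,1,0,0,2,4,0,2,1]
Step 11: delete wt at [0, 1, 10] -> counters=[0,1,2,3,1,0,0,2,4,0,1,1]
Step 12: insert dss at [3, 8, 11] -> counters=[0,1,2,4,1,0,0,2,5,0,1,2]
Step 13: insert pfk at [1, 3, 8] -> counters=[0,2,2,5,1,0,0,2,6,0,1,2]
Step 14: delete pfk at [1, 3, 8] -> counters=[0,1,2,4,1,0,0,2,5,0,1,2]
Step 15: insert s at [0, 3, 10] -> counters=[1,1,2,5,1,0,0,2,5,0,2,2]
Final counters=[1,1,2,5,1,0,0,2,5,0,2,2] -> counters[0]=1

Answer: 1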